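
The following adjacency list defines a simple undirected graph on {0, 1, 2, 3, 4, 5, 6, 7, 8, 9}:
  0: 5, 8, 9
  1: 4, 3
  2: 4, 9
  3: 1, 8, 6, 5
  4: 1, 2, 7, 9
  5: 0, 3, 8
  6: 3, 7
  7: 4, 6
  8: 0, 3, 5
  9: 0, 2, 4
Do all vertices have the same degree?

No

Degrees: 0:3, 1:2, 2:2, 3:4, 4:4, 5:3, 6:2, 7:2, 8:3, 9:3
Degrees are not all equal (e.g. deg(1)=2 but deg(3)=4); not regular.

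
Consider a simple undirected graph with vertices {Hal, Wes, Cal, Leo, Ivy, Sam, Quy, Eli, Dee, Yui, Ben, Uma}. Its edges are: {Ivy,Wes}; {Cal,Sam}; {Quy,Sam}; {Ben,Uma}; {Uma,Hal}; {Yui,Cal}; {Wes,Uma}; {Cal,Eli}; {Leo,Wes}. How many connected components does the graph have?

Component: {Dee}
Component: {Cal, Sam, Quy, Eli, Yui}
Component: {Hal, Wes, Leo, Ivy, Ben, Uma}

3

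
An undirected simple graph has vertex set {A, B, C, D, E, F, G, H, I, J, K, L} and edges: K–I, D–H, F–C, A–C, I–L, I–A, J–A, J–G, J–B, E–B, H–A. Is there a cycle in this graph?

|V| = 12, |E| = 11, number of components = 1.
A forest on 12 vertices with 1 component has exactly 11 edges, which matches — so no cycle.

No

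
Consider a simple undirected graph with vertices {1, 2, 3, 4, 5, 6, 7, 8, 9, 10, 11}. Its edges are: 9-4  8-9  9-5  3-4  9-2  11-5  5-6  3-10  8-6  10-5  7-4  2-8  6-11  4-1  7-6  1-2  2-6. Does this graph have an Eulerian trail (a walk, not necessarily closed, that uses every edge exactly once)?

Degrees: 1:2, 2:4, 3:2, 4:4, 5:4, 6:5, 7:2, 8:3, 9:4, 10:2, 11:2
Odd-degree vertices: 6, 8 (2 total).
The non-isolated vertices are connected and exactly 2 have odd degree, so an Eulerian trail exists (from 6 to 8).

Yes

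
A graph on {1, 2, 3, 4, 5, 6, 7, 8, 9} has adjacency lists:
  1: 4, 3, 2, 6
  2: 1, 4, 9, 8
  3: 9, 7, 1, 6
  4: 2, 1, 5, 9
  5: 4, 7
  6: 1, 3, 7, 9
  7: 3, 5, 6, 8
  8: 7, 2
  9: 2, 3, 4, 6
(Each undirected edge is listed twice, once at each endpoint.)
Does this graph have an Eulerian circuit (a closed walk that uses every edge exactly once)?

Degrees: 1:4, 2:4, 3:4, 4:4, 5:2, 6:4, 7:4, 8:2, 9:4
Every vertex has even degree and the edges form a single connected piece, so an Eulerian circuit exists.

Yes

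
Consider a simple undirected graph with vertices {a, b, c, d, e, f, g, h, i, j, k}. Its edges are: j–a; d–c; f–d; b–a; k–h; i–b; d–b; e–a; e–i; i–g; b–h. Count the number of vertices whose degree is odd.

8

Degrees: a:3, b:4, c:1, d:3, e:2, f:1, g:1, h:2, i:3, j:1, k:1
Odd-degree vertices: a, c, d, f, g, i, j, k.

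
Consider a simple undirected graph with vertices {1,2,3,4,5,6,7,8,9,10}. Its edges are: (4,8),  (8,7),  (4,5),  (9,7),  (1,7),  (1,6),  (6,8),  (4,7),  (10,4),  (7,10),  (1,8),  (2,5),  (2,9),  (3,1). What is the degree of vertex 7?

Neighbors of 7: 1, 4, 8, 9, 10.

5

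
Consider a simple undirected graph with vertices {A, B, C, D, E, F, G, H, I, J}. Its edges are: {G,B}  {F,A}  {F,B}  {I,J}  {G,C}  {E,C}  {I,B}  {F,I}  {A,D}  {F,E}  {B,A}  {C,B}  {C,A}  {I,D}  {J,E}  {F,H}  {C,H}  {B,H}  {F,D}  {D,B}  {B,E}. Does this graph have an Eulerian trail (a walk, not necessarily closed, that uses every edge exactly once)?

Yes

Degrees: A:4, B:8, C:5, D:4, E:4, F:6, G:2, H:3, I:4, J:2
Odd-degree vertices: C, H (2 total).
With 2 odd-degree vertices and all edges in one connected piece, an Eulerian trail exists (from C to H).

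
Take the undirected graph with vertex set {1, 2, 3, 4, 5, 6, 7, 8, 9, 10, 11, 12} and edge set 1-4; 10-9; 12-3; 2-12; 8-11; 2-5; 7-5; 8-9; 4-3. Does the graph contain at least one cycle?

No

|V| = 12, |E| = 9, number of components = 3.
Since 9 = 12 - 3, the graph is a forest and contains no cycle.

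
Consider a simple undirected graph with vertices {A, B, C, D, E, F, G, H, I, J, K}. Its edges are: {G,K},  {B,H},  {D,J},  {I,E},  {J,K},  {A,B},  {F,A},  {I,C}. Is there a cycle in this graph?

No

The graph has 11 vertices, 8 edges, and 3 connected components.
Since 8 = 11 - 3, the graph is a forest and contains no cycle.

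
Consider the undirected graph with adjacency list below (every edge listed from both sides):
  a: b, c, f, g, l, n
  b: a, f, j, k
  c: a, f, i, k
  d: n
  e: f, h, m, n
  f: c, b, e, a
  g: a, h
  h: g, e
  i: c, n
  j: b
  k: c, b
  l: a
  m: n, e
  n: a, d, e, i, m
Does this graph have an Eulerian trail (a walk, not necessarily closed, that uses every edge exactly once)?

Degrees: a:6, b:4, c:4, d:1, e:4, f:4, g:2, h:2, i:2, j:1, k:2, l:1, m:2, n:5
Odd-degree vertices: d, j, l, n (4 total).
With 4 odd-degree vertices (more than two), no single trail can use every edge.

No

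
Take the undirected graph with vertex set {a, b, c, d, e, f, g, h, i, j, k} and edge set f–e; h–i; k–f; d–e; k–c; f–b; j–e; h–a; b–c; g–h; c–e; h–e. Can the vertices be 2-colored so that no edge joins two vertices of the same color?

Yes

Color {c, d, f, h, j} black and {a, b, e, g, i, k} white. No edge joins two same-colored vertices, so the graph is bipartite.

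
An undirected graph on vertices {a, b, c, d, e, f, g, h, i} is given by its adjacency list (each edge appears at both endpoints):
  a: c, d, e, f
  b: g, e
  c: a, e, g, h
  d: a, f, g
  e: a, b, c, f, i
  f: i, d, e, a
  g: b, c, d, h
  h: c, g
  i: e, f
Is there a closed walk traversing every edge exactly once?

Degrees: a:4, b:2, c:4, d:3, e:5, f:4, g:4, h:2, i:2
d, e have odd degree; an Eulerian circuit needs every degree to be even, so none exists.

No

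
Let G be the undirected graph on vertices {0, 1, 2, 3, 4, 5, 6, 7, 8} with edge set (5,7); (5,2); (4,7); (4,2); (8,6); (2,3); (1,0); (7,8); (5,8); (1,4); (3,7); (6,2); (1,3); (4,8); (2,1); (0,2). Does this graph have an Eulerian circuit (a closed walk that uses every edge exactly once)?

No

Degrees: 0:2, 1:4, 2:6, 3:3, 4:4, 5:3, 6:2, 7:4, 8:4
Vertices with odd degree: 3, 5. An Eulerian circuit requires all degrees even.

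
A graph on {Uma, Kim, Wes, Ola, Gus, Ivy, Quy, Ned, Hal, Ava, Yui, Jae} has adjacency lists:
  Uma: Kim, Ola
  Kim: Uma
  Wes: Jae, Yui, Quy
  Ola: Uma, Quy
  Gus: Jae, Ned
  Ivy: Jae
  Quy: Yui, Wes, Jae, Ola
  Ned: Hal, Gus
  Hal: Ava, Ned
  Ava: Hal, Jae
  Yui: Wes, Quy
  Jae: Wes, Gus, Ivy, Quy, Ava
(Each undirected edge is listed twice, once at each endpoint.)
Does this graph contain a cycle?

The graph has 12 vertices, 14 edges, and 1 connected component.
One cycle is Jae-Ava-Hal-Ned-Gus-Jae.

Yes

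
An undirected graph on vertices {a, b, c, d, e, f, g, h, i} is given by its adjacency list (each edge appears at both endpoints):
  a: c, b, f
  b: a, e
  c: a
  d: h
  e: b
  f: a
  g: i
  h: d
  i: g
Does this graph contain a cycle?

The graph has 9 vertices, 6 edges, and 3 connected components.
A forest on 9 vertices with 3 components has exactly 6 edges, which matches — so no cycle.

No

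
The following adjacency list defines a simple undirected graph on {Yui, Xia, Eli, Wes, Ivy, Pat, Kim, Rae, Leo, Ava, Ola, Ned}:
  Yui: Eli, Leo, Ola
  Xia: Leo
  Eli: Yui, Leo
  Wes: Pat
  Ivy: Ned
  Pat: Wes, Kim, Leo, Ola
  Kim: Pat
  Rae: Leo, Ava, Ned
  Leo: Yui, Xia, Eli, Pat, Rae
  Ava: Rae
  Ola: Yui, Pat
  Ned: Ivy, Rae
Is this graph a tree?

No

The graph has 12 vertices and 13 edges.
A tree on 12 vertices has exactly 11 edges; this graph has 13, so it contains a cycle and is not a tree.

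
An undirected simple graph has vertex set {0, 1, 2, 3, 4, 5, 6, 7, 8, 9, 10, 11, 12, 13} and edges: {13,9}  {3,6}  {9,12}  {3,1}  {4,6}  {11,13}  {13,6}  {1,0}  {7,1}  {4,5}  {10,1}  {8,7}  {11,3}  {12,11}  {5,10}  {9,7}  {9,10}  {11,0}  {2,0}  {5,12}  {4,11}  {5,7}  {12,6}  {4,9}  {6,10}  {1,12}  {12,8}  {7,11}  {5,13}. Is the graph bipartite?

Yes

A valid 2-coloring puts {1, 2, 5, 6, 8, 9, 11} on one side and {0, 3, 4, 7, 10, 12, 13} on the other; every edge crosses between the two sides.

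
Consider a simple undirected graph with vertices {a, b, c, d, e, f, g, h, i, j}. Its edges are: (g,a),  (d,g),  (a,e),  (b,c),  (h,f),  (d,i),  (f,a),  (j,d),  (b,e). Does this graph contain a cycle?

No

The graph has 10 vertices, 9 edges, and 1 connected component.
A forest on 10 vertices with 1 component has exactly 9 edges, which matches — so no cycle.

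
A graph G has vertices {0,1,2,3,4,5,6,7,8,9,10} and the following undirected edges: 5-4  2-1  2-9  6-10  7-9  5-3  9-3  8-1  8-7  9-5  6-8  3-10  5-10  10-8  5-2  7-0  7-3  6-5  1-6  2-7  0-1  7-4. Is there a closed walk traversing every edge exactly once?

Degrees: 0:2, 1:4, 2:4, 3:4, 4:2, 5:6, 6:4, 7:6, 8:4, 9:4, 10:4
Every vertex has even degree and the edges form a single connected piece, so an Eulerian circuit exists.

Yes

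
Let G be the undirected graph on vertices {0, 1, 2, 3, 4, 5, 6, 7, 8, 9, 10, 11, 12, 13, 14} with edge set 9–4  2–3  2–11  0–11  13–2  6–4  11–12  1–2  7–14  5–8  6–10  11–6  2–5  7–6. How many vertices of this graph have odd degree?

10

Degrees: 0:1, 1:1, 2:5, 3:1, 4:2, 5:2, 6:4, 7:2, 8:1, 9:1, 10:1, 11:4, 12:1, 13:1, 14:1
Odd-degree vertices: 0, 1, 2, 3, 8, 9, 10, 12, 13, 14.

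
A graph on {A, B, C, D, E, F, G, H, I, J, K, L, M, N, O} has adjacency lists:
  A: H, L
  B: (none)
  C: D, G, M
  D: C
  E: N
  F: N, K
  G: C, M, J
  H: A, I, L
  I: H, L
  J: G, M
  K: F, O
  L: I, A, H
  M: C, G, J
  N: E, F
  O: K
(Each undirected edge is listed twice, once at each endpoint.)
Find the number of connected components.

Component: {B}
Component: {A, H, I, L}
Component: {C, D, G, J, M}
Component: {E, F, K, N, O}

4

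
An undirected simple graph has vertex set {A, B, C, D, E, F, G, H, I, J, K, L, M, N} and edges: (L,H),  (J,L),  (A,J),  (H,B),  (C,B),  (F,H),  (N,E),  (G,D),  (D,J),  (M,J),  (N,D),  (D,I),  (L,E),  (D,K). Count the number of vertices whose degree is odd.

10

Degrees: A:1, B:2, C:1, D:5, E:2, F:1, G:1, H:3, I:1, J:4, K:1, L:3, M:1, N:2
Odd-degree vertices: A, C, D, F, G, H, I, K, L, M.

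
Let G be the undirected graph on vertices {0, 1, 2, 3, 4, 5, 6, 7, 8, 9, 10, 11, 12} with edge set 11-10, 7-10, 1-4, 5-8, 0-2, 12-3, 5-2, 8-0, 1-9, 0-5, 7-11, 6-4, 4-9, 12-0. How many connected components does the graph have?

Component: {7, 10, 11}
Component: {1, 4, 6, 9}
Component: {0, 2, 3, 5, 8, 12}

3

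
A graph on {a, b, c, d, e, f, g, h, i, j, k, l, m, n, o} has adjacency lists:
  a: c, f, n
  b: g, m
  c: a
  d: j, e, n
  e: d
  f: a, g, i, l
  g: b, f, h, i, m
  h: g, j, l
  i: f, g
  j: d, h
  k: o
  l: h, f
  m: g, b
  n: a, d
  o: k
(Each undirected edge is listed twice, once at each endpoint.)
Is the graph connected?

Component: {k, o}
Component: {a, b, c, d, e, f, g, h, i, j, l, m, n}
There are 2 separate components, so the graph is not connected.

No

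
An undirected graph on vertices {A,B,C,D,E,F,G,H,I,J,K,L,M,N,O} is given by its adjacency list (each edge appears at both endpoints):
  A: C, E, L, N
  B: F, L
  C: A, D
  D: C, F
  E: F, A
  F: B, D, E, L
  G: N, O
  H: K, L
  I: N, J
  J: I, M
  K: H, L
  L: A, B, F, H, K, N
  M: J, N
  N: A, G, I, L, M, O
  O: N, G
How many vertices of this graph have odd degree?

Degrees: A:4, B:2, C:2, D:2, E:2, F:4, G:2, H:2, I:2, J:2, K:2, L:6, M:2, N:6, O:2
Odd-degree vertices: none.

0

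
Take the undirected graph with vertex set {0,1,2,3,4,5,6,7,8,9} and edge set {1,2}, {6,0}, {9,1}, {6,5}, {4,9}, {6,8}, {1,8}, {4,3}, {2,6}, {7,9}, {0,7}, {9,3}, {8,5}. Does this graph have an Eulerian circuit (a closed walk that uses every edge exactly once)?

Degrees: 0:2, 1:3, 2:2, 3:2, 4:2, 5:2, 6:4, 7:2, 8:3, 9:4
Vertices with odd degree: 1, 8. An Eulerian circuit requires all degrees even.

No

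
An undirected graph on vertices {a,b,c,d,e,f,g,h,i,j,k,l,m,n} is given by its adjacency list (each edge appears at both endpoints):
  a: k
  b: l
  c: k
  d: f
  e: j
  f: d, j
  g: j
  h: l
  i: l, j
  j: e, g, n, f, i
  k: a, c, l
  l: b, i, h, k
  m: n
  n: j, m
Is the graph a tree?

The graph has 14 vertices and 13 edges.
Connected and |E| = |V| - 1, which characterizes a tree.

Yes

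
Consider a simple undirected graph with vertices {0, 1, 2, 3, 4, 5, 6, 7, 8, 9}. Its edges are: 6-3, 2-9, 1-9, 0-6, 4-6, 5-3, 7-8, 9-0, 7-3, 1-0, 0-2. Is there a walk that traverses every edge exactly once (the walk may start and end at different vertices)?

No

Degrees: 0:4, 1:2, 2:2, 3:3, 4:1, 5:1, 6:3, 7:2, 8:1, 9:3
Odd-degree vertices: 3, 4, 5, 6, 8, 9 (6 total).
An Eulerian trail requires 0 or 2 odd-degree vertices; here there are 6.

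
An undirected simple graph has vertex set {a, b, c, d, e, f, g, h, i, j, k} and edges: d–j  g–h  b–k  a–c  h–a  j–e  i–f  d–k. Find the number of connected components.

3

Component: {f, i}
Component: {a, c, g, h}
Component: {b, d, e, j, k}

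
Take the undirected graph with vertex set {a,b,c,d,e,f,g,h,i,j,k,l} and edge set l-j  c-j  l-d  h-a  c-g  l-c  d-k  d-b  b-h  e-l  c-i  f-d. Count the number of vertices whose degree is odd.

Degrees: a:1, b:2, c:4, d:4, e:1, f:1, g:1, h:2, i:1, j:2, k:1, l:4
Odd-degree vertices: a, e, f, g, i, k.

6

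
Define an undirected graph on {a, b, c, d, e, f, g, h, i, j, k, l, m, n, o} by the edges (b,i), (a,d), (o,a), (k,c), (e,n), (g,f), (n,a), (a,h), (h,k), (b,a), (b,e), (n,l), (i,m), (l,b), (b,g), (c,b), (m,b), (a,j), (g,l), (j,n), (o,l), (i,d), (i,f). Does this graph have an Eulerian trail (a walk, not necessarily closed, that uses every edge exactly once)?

Degrees: a:6, b:7, c:2, d:2, e:2, f:2, g:3, h:2, i:4, j:2, k:2, l:4, m:2, n:4, o:2
Odd-degree vertices: b, g (2 total).
The non-isolated vertices are connected and exactly 2 have odd degree, so an Eulerian trail exists (from b to g).

Yes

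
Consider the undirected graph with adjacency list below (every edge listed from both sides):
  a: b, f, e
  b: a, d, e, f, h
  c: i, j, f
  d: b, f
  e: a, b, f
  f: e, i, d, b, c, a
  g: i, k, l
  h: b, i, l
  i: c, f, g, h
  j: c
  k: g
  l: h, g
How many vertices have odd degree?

8

Degrees: a:3, b:5, c:3, d:2, e:3, f:6, g:3, h:3, i:4, j:1, k:1, l:2
Odd-degree vertices: a, b, c, e, g, h, j, k.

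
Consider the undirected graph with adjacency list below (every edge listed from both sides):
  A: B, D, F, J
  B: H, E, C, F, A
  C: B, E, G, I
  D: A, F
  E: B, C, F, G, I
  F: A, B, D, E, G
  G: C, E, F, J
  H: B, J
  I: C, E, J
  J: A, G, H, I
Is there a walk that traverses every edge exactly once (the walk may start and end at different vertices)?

No

Degrees: A:4, B:5, C:4, D:2, E:5, F:5, G:4, H:2, I:3, J:4
Odd-degree vertices: B, E, F, I (4 total).
An Eulerian trail requires 0 or 2 odd-degree vertices; here there are 4.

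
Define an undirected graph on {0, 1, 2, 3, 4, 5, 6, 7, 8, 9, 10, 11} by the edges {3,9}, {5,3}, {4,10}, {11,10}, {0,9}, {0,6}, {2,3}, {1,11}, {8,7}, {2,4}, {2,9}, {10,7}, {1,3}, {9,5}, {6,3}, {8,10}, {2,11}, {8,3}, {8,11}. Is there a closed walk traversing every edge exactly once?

Yes

Degrees: 0:2, 1:2, 2:4, 3:6, 4:2, 5:2, 6:2, 7:2, 8:4, 9:4, 10:4, 11:4
All degrees are even and the non-isolated vertices are connected — an Eulerian circuit exists.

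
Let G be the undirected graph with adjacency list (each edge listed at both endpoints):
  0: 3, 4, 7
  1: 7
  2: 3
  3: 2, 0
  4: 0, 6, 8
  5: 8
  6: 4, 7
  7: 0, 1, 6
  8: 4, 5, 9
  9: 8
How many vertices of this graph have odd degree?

Degrees: 0:3, 1:1, 2:1, 3:2, 4:3, 5:1, 6:2, 7:3, 8:3, 9:1
Odd-degree vertices: 0, 1, 2, 4, 5, 7, 8, 9.

8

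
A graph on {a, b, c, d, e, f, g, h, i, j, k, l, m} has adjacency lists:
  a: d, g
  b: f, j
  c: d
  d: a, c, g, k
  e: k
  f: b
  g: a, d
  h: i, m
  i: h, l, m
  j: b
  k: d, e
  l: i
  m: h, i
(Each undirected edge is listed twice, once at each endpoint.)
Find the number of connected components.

Component: {b, f, j}
Component: {h, i, l, m}
Component: {a, c, d, e, g, k}

3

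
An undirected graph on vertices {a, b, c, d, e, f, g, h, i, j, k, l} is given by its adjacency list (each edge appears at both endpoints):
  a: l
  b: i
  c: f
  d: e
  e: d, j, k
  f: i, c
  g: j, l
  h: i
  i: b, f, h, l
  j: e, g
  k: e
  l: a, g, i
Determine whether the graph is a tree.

The graph has 12 vertices and 11 edges.
Connected and |E| = |V| - 1, which characterizes a tree.

Yes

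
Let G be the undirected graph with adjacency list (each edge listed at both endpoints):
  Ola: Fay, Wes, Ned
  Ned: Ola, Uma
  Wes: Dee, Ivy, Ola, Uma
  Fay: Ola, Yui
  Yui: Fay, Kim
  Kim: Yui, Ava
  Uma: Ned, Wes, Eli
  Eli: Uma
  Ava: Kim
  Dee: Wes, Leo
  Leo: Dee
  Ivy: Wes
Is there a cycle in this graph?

|V| = 12, |E| = 12, number of components = 1.
One cycle is Ola-Wes-Uma-Ned-Ola.

Yes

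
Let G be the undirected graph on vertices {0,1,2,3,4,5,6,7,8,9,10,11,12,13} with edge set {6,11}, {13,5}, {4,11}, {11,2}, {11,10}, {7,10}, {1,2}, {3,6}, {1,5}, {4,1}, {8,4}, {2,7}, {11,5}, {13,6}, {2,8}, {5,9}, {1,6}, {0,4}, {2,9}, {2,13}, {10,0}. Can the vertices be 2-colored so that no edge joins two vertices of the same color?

Color {2, 4, 5, 6, 10, 12} black and {0, 1, 3, 7, 8, 9, 11, 13} white. No edge joins two same-colored vertices, so the graph is bipartite.

Yes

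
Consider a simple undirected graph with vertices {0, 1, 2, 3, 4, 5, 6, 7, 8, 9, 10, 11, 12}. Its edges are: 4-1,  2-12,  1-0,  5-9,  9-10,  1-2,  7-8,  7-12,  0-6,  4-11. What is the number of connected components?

Component: {3}
Component: {5, 9, 10}
Component: {0, 1, 2, 4, 6, 7, 8, 11, 12}

3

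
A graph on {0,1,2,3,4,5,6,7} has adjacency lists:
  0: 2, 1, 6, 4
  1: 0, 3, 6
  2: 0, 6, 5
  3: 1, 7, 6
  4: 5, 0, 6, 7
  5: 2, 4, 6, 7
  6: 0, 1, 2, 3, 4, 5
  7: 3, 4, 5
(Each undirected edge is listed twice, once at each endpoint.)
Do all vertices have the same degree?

Degrees: 0:4, 1:3, 2:3, 3:3, 4:4, 5:4, 6:6, 7:3
Degrees are not all equal (e.g. deg(1)=3 but deg(6)=6); not regular.

No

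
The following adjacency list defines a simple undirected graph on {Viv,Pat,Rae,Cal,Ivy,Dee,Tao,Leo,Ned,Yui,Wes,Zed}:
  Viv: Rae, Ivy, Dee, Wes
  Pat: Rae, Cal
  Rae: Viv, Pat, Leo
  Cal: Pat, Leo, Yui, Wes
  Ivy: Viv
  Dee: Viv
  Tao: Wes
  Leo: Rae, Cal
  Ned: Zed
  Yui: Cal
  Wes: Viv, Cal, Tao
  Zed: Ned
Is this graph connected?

Component: {Ned, Zed}
Component: {Viv, Pat, Rae, Cal, Ivy, Dee, Tao, Leo, Yui, Wes}
No edge joins these 2 groups, so the graph is disconnected.

No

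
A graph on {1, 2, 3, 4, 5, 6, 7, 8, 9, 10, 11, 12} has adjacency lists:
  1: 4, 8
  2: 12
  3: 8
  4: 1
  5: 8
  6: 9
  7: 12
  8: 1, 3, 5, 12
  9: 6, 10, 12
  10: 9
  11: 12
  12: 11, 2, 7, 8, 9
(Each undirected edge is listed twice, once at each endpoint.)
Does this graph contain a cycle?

No

The graph has 12 vertices, 11 edges, and 1 connected component.
A forest on 12 vertices with 1 component has exactly 11 edges, which matches — so no cycle.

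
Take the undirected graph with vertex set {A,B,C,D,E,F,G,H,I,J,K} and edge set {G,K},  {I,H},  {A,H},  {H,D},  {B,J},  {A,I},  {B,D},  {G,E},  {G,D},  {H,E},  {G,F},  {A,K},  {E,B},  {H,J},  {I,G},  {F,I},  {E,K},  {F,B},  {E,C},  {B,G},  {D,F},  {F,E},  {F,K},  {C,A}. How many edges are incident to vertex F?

6

Neighbors of F: B, D, E, G, I, K.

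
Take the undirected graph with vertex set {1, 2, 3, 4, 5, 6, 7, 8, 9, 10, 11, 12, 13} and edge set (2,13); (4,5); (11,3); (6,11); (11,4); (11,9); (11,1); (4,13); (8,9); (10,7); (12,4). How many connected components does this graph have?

2

Component: {7, 10}
Component: {1, 2, 3, 4, 5, 6, 8, 9, 11, 12, 13}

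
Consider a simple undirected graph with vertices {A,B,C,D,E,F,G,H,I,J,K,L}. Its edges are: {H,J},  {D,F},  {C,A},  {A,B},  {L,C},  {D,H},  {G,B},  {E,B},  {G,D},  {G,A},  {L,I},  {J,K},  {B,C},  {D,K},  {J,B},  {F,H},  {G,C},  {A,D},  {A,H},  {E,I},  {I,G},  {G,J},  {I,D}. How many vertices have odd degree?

2

Degrees: A:5, B:5, C:4, D:6, E:2, F:2, G:6, H:4, I:4, J:4, K:2, L:2
Odd-degree vertices: A, B.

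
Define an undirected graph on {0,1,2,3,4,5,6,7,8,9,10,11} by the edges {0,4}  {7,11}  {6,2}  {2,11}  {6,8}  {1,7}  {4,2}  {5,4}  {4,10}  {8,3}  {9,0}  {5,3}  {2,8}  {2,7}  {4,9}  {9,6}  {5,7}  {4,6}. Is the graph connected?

A breadth-first search from 0 visits 0, 4, 9, 5, 10, 2, 6, 3, 7, 8, 11, 1 — all 12 vertices — so the graph is connected.

Yes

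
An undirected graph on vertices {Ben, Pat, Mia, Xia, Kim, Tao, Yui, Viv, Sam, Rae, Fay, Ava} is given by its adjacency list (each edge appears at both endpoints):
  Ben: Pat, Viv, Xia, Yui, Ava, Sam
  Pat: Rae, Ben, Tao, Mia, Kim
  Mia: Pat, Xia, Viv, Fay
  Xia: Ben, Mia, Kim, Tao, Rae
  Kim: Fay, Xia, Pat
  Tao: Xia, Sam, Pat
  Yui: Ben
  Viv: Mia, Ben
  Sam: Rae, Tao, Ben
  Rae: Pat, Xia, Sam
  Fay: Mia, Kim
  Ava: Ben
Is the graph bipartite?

Yes

A valid 2-coloring puts {Pat, Xia, Yui, Viv, Sam, Fay, Ava} on one side and {Ben, Mia, Kim, Tao, Rae} on the other; every edge crosses between the two sides.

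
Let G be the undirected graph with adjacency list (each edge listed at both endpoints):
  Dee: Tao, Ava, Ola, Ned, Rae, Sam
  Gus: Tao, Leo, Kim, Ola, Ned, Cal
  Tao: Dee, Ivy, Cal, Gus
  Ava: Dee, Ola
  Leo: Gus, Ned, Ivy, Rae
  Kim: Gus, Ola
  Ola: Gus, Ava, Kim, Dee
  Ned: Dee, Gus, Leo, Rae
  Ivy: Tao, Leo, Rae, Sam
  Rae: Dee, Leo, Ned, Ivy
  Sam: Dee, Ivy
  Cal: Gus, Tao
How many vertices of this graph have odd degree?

Degrees: Dee:6, Gus:6, Tao:4, Ava:2, Leo:4, Kim:2, Ola:4, Ned:4, Ivy:4, Rae:4, Sam:2, Cal:2
Odd-degree vertices: none.

0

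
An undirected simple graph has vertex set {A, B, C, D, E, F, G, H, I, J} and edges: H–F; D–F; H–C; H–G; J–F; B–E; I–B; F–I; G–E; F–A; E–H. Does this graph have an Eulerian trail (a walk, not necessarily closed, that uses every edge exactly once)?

No

Degrees: A:1, B:2, C:1, D:1, E:3, F:5, G:2, H:4, I:2, J:1
Odd-degree vertices: A, C, D, E, F, J (6 total).
With 6 odd-degree vertices (more than two), no single trail can use every edge.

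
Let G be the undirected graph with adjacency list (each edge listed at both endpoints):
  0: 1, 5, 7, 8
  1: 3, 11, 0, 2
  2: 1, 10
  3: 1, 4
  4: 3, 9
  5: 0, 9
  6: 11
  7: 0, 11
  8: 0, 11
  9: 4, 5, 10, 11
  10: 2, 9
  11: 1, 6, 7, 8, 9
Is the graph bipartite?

No

The cycle 1-2-10-9-11-1 has length 5, which is odd, so the graph is not bipartite.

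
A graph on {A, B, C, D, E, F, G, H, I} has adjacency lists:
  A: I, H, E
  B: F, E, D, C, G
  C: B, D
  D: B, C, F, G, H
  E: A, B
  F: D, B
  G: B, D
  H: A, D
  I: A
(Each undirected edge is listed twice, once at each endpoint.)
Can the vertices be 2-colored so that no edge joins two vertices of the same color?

The cycle F-B-D-F has length 3, which is odd, so the graph is not bipartite.

No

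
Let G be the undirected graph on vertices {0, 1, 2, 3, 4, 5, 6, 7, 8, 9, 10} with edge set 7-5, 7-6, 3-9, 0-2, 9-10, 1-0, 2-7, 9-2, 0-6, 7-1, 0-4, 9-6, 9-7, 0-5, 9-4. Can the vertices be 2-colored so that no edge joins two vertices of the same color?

2-7-9-2 is an odd cycle (length 3), and a bipartite graph can contain only even cycles.

No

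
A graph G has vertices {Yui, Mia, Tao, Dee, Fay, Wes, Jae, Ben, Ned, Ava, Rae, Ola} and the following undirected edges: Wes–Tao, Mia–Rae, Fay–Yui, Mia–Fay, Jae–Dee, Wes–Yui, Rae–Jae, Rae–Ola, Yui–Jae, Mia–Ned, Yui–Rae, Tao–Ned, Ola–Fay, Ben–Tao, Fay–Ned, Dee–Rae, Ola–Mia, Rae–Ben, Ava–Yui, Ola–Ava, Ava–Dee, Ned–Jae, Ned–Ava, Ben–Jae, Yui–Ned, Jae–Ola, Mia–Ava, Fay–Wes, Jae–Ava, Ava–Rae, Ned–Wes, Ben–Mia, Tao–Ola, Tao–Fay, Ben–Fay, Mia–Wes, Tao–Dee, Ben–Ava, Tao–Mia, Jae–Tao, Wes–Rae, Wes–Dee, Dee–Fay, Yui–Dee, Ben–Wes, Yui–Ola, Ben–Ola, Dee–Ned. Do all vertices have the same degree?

Degrees: Yui:8, Mia:8, Tao:8, Dee:8, Fay:8, Wes:8, Jae:8, Ben:8, Ned:8, Ava:8, Rae:8, Ola:8
Every vertex has degree 8, so the graph is 8-regular.

Yes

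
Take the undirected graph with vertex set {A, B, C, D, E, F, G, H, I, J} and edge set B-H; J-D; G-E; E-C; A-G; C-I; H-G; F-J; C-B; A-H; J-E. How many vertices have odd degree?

Degrees: A:2, B:2, C:3, D:1, E:3, F:1, G:3, H:3, I:1, J:3
Odd-degree vertices: C, D, E, F, G, H, I, J.

8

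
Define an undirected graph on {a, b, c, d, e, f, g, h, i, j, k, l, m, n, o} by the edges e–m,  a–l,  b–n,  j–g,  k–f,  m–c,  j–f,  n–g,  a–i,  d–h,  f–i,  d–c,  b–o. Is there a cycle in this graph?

The graph has 15 vertices, 13 edges, and 2 connected components.
Since 13 = 15 - 2, the graph is a forest and contains no cycle.

No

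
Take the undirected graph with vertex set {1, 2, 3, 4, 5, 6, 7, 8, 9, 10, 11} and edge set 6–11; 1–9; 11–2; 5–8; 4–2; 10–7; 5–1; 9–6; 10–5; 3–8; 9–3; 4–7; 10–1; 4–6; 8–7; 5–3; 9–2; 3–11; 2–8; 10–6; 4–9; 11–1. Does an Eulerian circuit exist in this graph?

No

Degrees: 1:4, 2:4, 3:4, 4:4, 5:4, 6:4, 7:3, 8:4, 9:5, 10:4, 11:4
Vertices with odd degree: 7, 9. An Eulerian circuit requires all degrees even.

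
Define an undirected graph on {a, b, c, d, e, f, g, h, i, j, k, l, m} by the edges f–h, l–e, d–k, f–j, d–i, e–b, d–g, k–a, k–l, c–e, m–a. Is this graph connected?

No

Component: {f, h, j}
Component: {a, b, c, d, e, g, i, k, l, m}
There are 2 separate components, so the graph is not connected.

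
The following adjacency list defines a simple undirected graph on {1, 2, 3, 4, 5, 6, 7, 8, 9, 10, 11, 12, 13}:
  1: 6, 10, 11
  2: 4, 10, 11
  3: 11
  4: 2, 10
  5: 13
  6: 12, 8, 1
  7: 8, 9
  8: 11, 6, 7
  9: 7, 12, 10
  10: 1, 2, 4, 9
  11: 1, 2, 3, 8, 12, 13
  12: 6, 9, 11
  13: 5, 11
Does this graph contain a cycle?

Yes

The graph has 13 vertices, 18 edges, and 1 connected component.
One cycle is 2-10-4-2.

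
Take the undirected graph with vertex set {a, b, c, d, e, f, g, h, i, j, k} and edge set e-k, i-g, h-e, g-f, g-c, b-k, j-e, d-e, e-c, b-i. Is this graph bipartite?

Color {a, c, d, f, h, i, j, k} black and {b, e, g} white. No edge joins two same-colored vertices, so the graph is bipartite.

Yes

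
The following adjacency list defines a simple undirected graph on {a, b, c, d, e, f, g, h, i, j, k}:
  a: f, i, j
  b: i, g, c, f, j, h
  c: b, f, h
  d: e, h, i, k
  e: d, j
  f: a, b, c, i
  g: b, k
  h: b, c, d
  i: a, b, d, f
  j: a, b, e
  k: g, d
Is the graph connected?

Yes

Starting from a and exploring outward reaches every vertex (a, f, i, j, c, b, d, e, h, g, k); the graph is connected.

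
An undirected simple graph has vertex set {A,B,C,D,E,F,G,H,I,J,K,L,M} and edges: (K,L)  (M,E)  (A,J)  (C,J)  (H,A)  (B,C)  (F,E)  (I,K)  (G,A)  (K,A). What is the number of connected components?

3

Component: {D}
Component: {E, F, M}
Component: {A, B, C, G, H, I, J, K, L}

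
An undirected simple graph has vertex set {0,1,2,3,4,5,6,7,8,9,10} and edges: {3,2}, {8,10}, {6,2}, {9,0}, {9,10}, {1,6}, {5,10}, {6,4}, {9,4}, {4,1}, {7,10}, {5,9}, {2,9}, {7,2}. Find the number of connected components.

1

Component: {0, 1, 2, 3, 4, 5, 6, 7, 8, 9, 10}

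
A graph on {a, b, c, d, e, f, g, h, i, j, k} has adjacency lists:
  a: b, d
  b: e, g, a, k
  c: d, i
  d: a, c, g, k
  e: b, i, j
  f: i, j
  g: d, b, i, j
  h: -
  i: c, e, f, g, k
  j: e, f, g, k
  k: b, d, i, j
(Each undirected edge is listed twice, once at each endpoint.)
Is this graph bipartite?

Yes

Partition the vertices as {b, d, h, i, j} vs {a, c, e, f, g, k}. Each listed edge has one endpoint in each part, so the graph is bipartite.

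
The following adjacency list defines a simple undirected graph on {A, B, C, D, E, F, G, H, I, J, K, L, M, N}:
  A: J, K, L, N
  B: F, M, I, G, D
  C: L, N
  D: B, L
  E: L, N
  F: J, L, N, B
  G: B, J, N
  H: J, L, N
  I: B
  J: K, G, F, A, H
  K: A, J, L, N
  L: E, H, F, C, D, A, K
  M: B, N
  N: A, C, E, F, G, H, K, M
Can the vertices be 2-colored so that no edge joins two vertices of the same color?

No

K-A-N-K is an odd cycle (length 3), and a bipartite graph can contain only even cycles.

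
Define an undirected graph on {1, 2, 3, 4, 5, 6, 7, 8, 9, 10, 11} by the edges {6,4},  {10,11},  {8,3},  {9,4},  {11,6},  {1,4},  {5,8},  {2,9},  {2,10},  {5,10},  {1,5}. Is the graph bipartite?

A valid 2-coloring puts {2, 3, 4, 5, 7, 11} on one side and {1, 6, 8, 9, 10} on the other; every edge crosses between the two sides.

Yes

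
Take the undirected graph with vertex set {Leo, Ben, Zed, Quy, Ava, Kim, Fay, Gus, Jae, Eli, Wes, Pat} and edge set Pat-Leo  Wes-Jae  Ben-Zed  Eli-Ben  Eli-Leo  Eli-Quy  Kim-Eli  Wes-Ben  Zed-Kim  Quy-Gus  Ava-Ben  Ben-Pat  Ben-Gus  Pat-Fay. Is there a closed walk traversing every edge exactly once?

No

Degrees: Leo:2, Ben:6, Zed:2, Quy:2, Ava:1, Kim:2, Fay:1, Gus:2, Jae:1, Eli:4, Wes:2, Pat:3
Vertices with odd degree: Ava, Fay, Jae, Pat. An Eulerian circuit requires all degrees even.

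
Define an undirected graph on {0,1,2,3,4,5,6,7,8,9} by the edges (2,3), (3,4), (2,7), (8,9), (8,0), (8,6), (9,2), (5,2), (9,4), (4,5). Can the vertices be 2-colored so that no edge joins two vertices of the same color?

Yes

Color {1, 2, 4, 8} black and {0, 3, 5, 6, 7, 9} white. No edge joins two same-colored vertices, so the graph is bipartite.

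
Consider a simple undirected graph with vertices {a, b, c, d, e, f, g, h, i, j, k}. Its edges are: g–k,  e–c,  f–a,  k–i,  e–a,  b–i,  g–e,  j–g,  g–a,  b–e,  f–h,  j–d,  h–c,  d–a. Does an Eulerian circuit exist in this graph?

Yes

Degrees: a:4, b:2, c:2, d:2, e:4, f:2, g:4, h:2, i:2, j:2, k:2
Every vertex has even degree and the edges form a single connected piece, so an Eulerian circuit exists.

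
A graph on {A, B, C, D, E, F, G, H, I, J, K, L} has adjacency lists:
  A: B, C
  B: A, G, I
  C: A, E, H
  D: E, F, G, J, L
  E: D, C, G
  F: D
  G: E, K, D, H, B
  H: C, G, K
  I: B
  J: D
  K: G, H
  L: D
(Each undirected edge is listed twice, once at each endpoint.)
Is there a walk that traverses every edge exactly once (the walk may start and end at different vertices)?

Degrees: A:2, B:3, C:3, D:5, E:3, F:1, G:5, H:3, I:1, J:1, K:2, L:1
Odd-degree vertices: B, C, D, E, F, G, H, I, J, L (10 total).
With 10 odd-degree vertices (more than two), no single trail can use every edge.

No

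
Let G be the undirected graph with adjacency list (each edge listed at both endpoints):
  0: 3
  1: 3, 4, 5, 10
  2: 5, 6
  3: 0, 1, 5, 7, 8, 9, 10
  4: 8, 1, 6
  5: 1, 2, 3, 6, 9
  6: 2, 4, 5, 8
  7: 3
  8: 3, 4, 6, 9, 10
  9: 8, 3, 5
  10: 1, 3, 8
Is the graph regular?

Degrees: 0:1, 1:4, 2:2, 3:7, 4:3, 5:5, 6:4, 7:1, 8:5, 9:3, 10:3
Degrees are not all equal (e.g. deg(0)=1 but deg(3)=7); not regular.

No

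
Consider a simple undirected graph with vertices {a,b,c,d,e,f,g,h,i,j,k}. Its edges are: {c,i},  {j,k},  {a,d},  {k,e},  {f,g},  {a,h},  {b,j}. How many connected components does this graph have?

4

Component: {c, i}
Component: {f, g}
Component: {a, d, h}
Component: {b, e, j, k}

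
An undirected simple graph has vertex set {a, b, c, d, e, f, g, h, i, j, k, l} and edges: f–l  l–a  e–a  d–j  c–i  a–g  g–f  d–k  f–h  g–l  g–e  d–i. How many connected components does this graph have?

Component: {b}
Component: {c, d, i, j, k}
Component: {a, e, f, g, h, l}

3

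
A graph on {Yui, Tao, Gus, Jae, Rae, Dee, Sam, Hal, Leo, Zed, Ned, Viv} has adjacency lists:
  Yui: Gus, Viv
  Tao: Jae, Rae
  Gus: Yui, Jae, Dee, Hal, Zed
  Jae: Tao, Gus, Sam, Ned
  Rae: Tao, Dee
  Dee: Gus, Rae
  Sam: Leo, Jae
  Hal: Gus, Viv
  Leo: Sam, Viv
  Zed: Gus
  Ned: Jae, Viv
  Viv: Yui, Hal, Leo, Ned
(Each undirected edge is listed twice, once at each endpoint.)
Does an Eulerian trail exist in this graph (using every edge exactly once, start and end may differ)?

Yes

Degrees: Yui:2, Tao:2, Gus:5, Jae:4, Rae:2, Dee:2, Sam:2, Hal:2, Leo:2, Zed:1, Ned:2, Viv:4
Odd-degree vertices: Gus, Zed (2 total).
The non-isolated vertices are connected and exactly 2 have odd degree, so an Eulerian trail exists (from Gus to Zed).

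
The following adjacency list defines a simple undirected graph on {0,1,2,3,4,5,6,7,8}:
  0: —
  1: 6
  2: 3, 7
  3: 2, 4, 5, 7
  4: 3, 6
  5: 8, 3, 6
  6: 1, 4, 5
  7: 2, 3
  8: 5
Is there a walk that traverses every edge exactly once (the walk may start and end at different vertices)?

No

Degrees: 0:0, 1:1, 2:2, 3:4, 4:2, 5:3, 6:3, 7:2, 8:1
Odd-degree vertices: 1, 5, 6, 8 (4 total).
An Eulerian trail requires 0 or 2 odd-degree vertices; here there are 4.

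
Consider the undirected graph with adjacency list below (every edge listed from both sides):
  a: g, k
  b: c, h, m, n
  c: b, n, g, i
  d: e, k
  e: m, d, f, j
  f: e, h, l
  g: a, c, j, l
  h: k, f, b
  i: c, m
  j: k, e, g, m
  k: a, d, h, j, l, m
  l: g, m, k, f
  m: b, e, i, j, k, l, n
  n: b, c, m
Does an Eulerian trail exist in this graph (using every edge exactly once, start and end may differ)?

No

Degrees: a:2, b:4, c:4, d:2, e:4, f:3, g:4, h:3, i:2, j:4, k:6, l:4, m:7, n:3
Odd-degree vertices: f, h, m, n (4 total).
An Eulerian trail requires 0 or 2 odd-degree vertices; here there are 4.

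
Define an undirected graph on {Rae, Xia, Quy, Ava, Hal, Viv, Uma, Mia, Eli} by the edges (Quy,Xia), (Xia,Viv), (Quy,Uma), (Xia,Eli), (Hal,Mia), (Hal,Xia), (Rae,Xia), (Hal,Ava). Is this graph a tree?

Yes

The graph has 9 vertices and 8 edges.
Connected and |E| = |V| - 1, which characterizes a tree.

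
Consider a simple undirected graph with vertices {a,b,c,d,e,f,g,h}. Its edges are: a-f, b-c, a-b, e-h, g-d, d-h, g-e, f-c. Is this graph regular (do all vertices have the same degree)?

Degrees: a:2, b:2, c:2, d:2, e:2, f:2, g:2, h:2
Every vertex has degree 2, so the graph is 2-regular.

Yes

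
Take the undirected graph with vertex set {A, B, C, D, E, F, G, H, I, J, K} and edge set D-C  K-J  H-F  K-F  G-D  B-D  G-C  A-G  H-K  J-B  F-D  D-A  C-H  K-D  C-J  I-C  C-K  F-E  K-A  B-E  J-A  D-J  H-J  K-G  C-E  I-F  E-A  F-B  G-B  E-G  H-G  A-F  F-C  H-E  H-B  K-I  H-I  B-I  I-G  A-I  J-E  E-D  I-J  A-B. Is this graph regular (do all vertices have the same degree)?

Yes

Degrees: A:8, B:8, C:8, D:8, E:8, F:8, G:8, H:8, I:8, J:8, K:8
All degrees equal 8; the graph is regular.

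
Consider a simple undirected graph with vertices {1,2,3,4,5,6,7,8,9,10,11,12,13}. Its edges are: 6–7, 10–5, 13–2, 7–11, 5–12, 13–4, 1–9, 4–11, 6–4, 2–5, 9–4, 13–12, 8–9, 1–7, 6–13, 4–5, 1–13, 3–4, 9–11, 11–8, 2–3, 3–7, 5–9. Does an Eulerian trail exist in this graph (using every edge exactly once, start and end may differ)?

No

Degrees: 1:3, 2:3, 3:3, 4:6, 5:5, 6:3, 7:4, 8:2, 9:5, 10:1, 11:4, 12:2, 13:5
Odd-degree vertices: 1, 2, 3, 5, 6, 9, 10, 13 (8 total).
An Eulerian trail requires 0 or 2 odd-degree vertices; here there are 8.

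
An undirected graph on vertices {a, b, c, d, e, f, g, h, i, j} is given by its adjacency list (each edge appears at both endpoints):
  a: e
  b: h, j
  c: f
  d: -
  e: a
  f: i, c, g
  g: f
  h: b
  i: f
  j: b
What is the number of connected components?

4

Component: {d}
Component: {a, e}
Component: {b, h, j}
Component: {c, f, g, i}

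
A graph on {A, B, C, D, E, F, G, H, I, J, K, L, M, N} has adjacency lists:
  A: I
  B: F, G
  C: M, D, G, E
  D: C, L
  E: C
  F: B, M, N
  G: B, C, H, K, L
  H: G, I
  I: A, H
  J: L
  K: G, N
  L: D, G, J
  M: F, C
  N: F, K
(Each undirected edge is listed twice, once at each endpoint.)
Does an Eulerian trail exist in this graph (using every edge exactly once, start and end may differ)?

No

Degrees: A:1, B:2, C:4, D:2, E:1, F:3, G:5, H:2, I:2, J:1, K:2, L:3, M:2, N:2
Odd-degree vertices: A, E, F, G, J, L (6 total).
With 6 odd-degree vertices (more than two), no single trail can use every edge.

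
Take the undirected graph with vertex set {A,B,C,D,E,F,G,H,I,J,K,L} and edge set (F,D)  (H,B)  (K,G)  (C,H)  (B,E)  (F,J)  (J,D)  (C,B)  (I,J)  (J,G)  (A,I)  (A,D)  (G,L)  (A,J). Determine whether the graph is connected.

Component: {B, C, E, H}
Component: {A, D, F, G, I, J, K, L}
There are 2 separate components, so the graph is not connected.

No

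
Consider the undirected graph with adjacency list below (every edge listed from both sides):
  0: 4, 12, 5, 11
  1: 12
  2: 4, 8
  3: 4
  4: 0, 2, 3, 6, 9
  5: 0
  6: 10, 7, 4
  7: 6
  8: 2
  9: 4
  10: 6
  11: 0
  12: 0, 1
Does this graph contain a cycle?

|V| = 13, |E| = 12, number of components = 1.
Since 12 = 13 - 1, the graph is a forest and contains no cycle.

No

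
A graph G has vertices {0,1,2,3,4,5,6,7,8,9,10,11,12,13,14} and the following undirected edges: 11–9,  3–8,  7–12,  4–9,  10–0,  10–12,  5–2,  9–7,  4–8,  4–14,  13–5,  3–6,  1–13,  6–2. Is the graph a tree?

The graph has 15 vertices and 14 edges.
Connected and |E| = |V| - 1, which characterizes a tree.

Yes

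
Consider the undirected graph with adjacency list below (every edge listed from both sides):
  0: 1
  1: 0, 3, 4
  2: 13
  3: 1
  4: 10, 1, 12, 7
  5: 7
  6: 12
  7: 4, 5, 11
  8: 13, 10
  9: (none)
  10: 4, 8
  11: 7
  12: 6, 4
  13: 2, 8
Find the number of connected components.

2

Component: {9}
Component: {0, 1, 2, 3, 4, 5, 6, 7, 8, 10, 11, 12, 13}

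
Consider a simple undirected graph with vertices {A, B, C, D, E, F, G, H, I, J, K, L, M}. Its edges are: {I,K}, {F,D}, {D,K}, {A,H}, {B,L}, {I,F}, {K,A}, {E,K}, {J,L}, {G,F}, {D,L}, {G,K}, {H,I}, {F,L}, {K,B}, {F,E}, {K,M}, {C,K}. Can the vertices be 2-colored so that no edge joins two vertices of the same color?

The cycle D-L-F-D has length 3, which is odd, so the graph is not bipartite.

No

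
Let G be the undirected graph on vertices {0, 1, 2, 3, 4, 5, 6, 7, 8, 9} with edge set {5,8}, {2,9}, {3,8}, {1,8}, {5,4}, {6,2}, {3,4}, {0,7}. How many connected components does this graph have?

3

Component: {0, 7}
Component: {2, 6, 9}
Component: {1, 3, 4, 5, 8}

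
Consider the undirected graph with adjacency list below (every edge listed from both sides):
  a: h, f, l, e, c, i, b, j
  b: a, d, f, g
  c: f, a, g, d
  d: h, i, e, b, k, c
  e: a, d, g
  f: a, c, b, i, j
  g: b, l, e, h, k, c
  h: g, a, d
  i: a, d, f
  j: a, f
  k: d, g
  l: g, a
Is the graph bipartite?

The cycle c-f-a-c has length 3, which is odd, so the graph is not bipartite.

No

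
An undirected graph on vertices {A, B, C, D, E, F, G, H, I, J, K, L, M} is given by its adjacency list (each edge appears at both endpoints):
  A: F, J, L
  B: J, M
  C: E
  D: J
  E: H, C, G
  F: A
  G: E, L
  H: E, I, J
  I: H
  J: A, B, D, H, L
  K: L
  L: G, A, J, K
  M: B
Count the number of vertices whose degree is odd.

10

Degrees: A:3, B:2, C:1, D:1, E:3, F:1, G:2, H:3, I:1, J:5, K:1, L:4, M:1
Odd-degree vertices: A, C, D, E, F, H, I, J, K, M.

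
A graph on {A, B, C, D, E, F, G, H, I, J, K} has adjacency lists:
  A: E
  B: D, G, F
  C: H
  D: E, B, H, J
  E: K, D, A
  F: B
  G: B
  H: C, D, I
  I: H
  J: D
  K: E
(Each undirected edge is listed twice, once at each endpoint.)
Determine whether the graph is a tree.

|V| = 11, |E| = 10.
Connected and |E| = |V| - 1, which characterizes a tree.

Yes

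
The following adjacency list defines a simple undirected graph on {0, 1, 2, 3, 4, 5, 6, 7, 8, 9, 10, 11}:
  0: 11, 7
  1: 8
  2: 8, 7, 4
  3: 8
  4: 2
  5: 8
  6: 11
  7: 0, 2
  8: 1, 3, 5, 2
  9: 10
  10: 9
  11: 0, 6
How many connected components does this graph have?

Component: {9, 10}
Component: {0, 1, 2, 3, 4, 5, 6, 7, 8, 11}

2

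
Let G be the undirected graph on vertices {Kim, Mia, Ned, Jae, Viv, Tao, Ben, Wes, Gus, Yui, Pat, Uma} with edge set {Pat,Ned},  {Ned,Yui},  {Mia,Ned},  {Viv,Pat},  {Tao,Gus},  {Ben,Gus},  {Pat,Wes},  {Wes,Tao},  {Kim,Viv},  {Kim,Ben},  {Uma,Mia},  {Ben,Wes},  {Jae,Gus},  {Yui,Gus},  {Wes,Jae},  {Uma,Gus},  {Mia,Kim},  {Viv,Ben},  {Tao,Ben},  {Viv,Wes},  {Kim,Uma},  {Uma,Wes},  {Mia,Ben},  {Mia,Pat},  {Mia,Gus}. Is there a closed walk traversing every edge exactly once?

Degrees: Kim:4, Mia:6, Ned:3, Jae:2, Viv:4, Tao:3, Ben:6, Wes:6, Gus:6, Yui:2, Pat:4, Uma:4
Ned, Tao have odd degree; an Eulerian circuit needs every degree to be even, so none exists.

No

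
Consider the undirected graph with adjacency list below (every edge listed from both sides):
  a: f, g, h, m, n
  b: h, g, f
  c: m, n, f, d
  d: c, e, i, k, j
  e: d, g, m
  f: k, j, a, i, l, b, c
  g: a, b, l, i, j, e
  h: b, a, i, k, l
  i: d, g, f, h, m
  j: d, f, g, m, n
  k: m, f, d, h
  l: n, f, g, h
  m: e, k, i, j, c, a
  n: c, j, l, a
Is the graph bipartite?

A valid 2-coloring puts {d, f, g, h, m, n} on one side and {a, b, c, e, i, j, k, l} on the other; every edge crosses between the two sides.

Yes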